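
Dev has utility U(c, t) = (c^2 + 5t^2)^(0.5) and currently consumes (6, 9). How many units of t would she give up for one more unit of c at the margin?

For CES with ρ = 2, MRS = (1/5)·(t/c)^(-1).
At (6, 9): MRS = 2/15.
So at (6, 9) the consumer would give up 2/15 units of t for one more unit of c.

MRS = 2/15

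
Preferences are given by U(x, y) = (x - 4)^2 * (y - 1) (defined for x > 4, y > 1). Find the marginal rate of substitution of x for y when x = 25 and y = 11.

MRS = 20/21

MU_x = 2·(x−4)·(y−1), MU_y = (x−4)^2.
MRS = (2/1)·(y−1)/(x−4).
At (25, 11): MRS = 20/21.
So at (25, 11) the consumer would give up 20/21 units of y for one more unit of x.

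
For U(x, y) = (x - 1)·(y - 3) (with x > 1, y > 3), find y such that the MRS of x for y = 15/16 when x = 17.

y = 18

MU_x = (y−3), MU_y = (x−1).
MRS = (y−3)/(x−1).
Substitute x = 17: MRS = (y − 3)/16. Setting this equal to 15/16 gives y − 3 = (15/16)·16 = 15, so y = 18.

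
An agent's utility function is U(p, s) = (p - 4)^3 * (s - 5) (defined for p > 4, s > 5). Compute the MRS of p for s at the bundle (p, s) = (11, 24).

MU_p = 3·(p−4)^2·(s−5), MU_s = (p−4)^3.
MRS = (3/1)·(s−5)/(p−4).
At (11, 24): MRS = 57/7.
That is, one extra unit of p is worth 57/7 units of s at the margin.

MRS = 57/7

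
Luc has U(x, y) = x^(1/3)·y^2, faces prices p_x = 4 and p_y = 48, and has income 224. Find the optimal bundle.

MU_x = 1/3·x^(-2/3)·y^2 and MU_y = 2·x^(1/3)·y.
MRS = MU_x/MU_y = (1/6)·y/x.
Tangency: set MRS = p_x/p_y = 4/48 = 1/12.
So (1/6)·y/x = 1/12, i.e. y = 0.5·x.
Substitute into the budget 4·x + 48·y = 224: 28·x = 224, so x* = 8.
Then y* = 0.5·8 = 4.

x* = 8, y* = 4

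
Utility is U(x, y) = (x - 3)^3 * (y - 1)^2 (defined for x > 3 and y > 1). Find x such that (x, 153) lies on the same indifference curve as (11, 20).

x = 5

U(11, 20) = 184832.
Set U(x, 153) = 184832 and solve.
With y = 153: (153 − 1)^2 = 23104, so (x − 3)^3 = 184832/23104 = 8.
Taking the cube root (with x > 3): x − 3 = 2, so x = 5.
Check: U(5, 153) = 184832.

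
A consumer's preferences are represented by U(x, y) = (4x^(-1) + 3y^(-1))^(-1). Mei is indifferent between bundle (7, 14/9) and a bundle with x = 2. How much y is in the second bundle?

y = 6

U depends on (x, y) only through S = 4x^(-1) + 3y^(-1), so equal utility means equal S. At (7, 14/9): S = 2.5.
With x = 2: 4·2^(-1) = 2, so 3y^(-1) = 2.5 − 2 = 0.5, i.e. y^(-1) = 1/6.
Hence y = 1/(1/6) = 6.
Check: U(2, 6) = 0.4.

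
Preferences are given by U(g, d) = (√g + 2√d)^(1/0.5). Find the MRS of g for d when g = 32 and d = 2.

MRS = 0.125

For CES with ρ = 0.5, MRS = (1/2)·√(d/g).
At (32, 2): MRS = 0.125.
So at (32, 2) the consumer would give up 0.125 units of d for one more unit of g.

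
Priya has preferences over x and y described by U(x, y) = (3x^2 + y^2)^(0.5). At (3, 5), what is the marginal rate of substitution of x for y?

MRS = 1.8

For CES with ρ = 2, MRS = (3/1)·(y/x)^(-1).
At (3, 5): MRS = 1.8.
The indifference curve has slope −1.8 at this bundle.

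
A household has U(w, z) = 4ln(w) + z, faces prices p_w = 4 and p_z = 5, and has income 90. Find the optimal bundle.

MU_w = 4/w, MU_z = 1.
MRS = 4/w ÷ 1.
Tangency: set MRS = p_w/p_z = 4/5 = 0.8.
MRS depends only on w: 4/w = 0.8 ⇒ w* = 4/0.8 = 5.
From the budget, 5·z = 90 − 4·5 = 70, so z* = 14.

w* = 5, z* = 14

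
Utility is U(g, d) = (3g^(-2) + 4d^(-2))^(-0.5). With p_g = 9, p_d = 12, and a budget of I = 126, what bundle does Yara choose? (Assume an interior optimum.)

g* = 6, d* = 6

For CES with ρ = -2, MRS = (3/4)·(d/g)^3.
Tangency: set MRS = p_g/p_d = 9/12 = 0.75.
So (d/g)^3 = 1; taking the cube root, d/g = 1, i.e. d = g.
Substitute into the budget 9·g + 12·d = 126: 21·g = 126, so g* = 6 and d* = 6.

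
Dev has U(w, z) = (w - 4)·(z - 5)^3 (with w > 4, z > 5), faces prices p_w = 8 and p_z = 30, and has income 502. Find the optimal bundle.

MU_w = (z−5)^3, MU_z = 3·(w−4)·(z−5)^2.
MRS = (1/3)·(z−5)/(w−4).
Tangency: set MRS = p_w/p_z = 8/30 = 4/15.
So (1/3)·(z − 5)/(w − 4) = 4/15, i.e. (z − 5) = 0.8·(w − 4).
Rewrite the budget in excess-of-subsistence terms: 8·(w − 4) + 30·(z − 5) = 502 − 8·4 − 30·5 = 320.
Substituting, 32·(w − 4) = 320, so w − 4 = 10 and w* = 14.
Then z − 5 = 0.8·10 = 8, so z* = 13.

w* = 14, z* = 13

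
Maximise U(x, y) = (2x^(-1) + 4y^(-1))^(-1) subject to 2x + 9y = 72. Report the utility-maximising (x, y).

x* = 9, y* = 6

For CES with ρ = -1, MRS = (2/4)·(y/x)^2.
Tangency: set MRS = p_x/p_y = 2/9.
So (y/x)^2 = 4/9; taking the square root, y/x = 2/3, i.e. y = (2/3)·x.
Substitute into the budget 2·x + 9·y = 72: 8·x = 72, so x* = 9 and y* = (2/3)·9 = 6.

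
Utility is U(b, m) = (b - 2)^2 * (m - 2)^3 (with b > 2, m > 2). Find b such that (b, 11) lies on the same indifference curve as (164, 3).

b = 8

U(164, 3) = 26244.
Set U(b, 11) = 26244 and solve.
With m = 11: (11 − 2)^3 = 729, so (b − 2)^2 = 26244/729 = 36.
Taking the square root (with b > 2): b − 2 = 6, so b = 8.
Check: U(8, 11) = 26244.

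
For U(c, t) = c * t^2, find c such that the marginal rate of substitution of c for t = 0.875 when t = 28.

c = 16

MU_c = t^2 and MU_t = 2·c·t.
MRS = MU_c/MU_t = (1/2)·t/c.
Substitute t = 28: MRS = 14/c. Setting 14/c = 0.875 gives c = 14/0.875 = 16.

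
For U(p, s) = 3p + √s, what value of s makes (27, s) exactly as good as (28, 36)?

U(28, 36) = 90.
Set U(27, s) = 90 and solve.
With p = 27: √s = 90 − 3·27 = 9, so √s = 9 and s = 81.
Check: U(27, 81) = 90.

s = 81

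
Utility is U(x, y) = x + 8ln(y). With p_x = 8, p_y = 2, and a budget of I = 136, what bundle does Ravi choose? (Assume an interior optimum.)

MU_x = 1, MU_y = 8/y.
MRS = 1 ÷ (8/y).
Tangency: set MRS = p_x/p_y = 8/2 = 4.
MRS depends only on y: 0.125·y = 4 ⇒ y* = 4/0.125 = 32.
From the budget, 8·x = 136 − 2·32 = 72, so x* = 9.

x* = 9, y* = 32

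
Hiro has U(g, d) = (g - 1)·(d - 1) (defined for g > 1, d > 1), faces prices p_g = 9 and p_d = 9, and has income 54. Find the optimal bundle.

MU_g = (d−1), MU_d = (g−1).
MRS = (d−1)/(g−1).
Tangency: set MRS = p_g/p_d = 9/9 = 1.
So (d − 1)/(g − 1) = 1, i.e. (d − 1) = (g − 1).
Rewrite the budget in excess-of-subsistence terms: 9·(g − 1) + 9·(d − 1) = 54 − 9·1 − 9·1 = 36.
Substituting, 18·(g − 1) = 36, so g − 1 = 2 and g* = 3.
Then d − 1 = 2, so d* = 3.

g* = 3, d* = 3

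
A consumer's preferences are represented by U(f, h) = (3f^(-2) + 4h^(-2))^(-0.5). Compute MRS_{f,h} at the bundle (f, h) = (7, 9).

For CES with ρ = -2, MRS = (3/4)·(h/f)^3.
At (7, 9): MRS = 2187/1372.
That is, one extra unit of f is worth 2187/1372 units of h at the margin.

MRS = 2187/1372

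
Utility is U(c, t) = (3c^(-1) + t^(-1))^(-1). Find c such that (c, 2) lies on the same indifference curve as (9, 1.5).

c = 6

U depends on (c, t) only through S = 3c^(-1) + t^(-1), so equal utility means equal S. At (9, 1.5): S = 1.
With t = 2: 2^(-1) = 0.5, so 3c^(-1) = 1 − 0.5 = 0.5, i.e. c^(-1) = 1/6.
Hence c = 1/(1/6) = 6.
Check: U(6, 2) = 1.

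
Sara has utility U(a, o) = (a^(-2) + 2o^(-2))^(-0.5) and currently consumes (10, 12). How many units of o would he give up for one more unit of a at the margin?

MRS = 108/125

For CES with ρ = -2, MRS = (1/2)·(o/a)^3.
At (10, 12): MRS = 108/125.
That is, one extra unit of a is worth 108/125 units of o at the margin.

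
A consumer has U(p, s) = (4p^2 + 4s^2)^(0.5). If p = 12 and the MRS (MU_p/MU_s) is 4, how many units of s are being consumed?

s = 3

For CES with ρ = 2, MRS = (s/p)^(-1).
Setting (s/12)^(-1) = 4 gives s/12 = 0.25 and s = 3.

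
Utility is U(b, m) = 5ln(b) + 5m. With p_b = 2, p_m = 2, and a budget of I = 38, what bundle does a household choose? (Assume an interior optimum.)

MU_b = 5/b, MU_m = 5.
MRS = 5/b ÷ 5.
Tangency: set MRS = p_b/p_m = 2/2 = 1.
MRS depends only on b: 1/b = 1 ⇒ b* = 1/1 = 1.
From the budget, 2·m = 38 − 2·1 = 36, so m* = 18.

b* = 1, m* = 18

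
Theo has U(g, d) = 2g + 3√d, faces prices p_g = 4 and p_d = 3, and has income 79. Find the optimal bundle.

MU_g = 2, MU_d = 3/(2√d).
MRS = 2 ÷ (3/(2√d)).
Tangency: set MRS = p_g/p_d = 4/3.
MRS depends only on d: (4/3)·√d = 4/3 ⇒ √d = (4/3)/(4/3) = 1 ⇒ d* = 1.
From the budget, 4·g = 79 − 3·1 = 76, so g* = 19.

g* = 19, d* = 1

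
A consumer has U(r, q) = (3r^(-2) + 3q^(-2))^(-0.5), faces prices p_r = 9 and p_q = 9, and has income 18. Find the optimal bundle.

For CES with ρ = -2, MRS = (q/r)^3.
Tangency: set MRS = p_r/p_q = 9/9 = 1.
So (q/r)^3 = 1; taking the cube root, q/r = 1, i.e. q = r.
Substitute into the budget 9·r + 9·q = 18: 18·r = 18, so r* = 1 and q* = 1.

r* = 1, q* = 1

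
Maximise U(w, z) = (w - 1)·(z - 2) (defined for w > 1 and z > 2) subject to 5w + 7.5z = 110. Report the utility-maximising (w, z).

w* = 10, z* = 8

MU_w = (z−2), MU_z = (w−1).
MRS = (z−2)/(w−1).
Tangency: set MRS = p_w/p_z = 5/7.5 = 2/3.
So (z − 2)/(w − 1) = 2/3, i.e. (z − 2) = (2/3)·(w − 1).
Rewrite the budget in excess-of-subsistence terms: 5·(w − 1) + 7.5·(z − 2) = 110 − 5·1 − 7.5·2 = 90.
Substituting, 10·(w − 1) = 90, so w − 1 = 9 and w* = 10.
Then z − 2 = (2/3)·9 = 6, so z* = 8.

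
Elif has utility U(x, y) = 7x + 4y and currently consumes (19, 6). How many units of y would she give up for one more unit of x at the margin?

MRS = 1.75

MU_x = 7, MU_y = 4, so MRS = 7/4 = 1.75 at every bundle.
At (19, 6): MRS = 1.75.
That is, one extra unit of x is worth 1.75 units of y at the margin.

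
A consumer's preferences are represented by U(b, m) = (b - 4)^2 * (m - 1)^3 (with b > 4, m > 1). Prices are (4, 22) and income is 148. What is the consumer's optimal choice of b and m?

b* = 15, m* = 4

MU_b = 2·(b−4)·(m−1)^3, MU_m = 3·(b−4)^2·(m−1)^2.
MRS = (2/3)·(m−1)/(b−4).
Tangency: set MRS = p_b/p_m = 4/22 = 2/11.
So (2/3)·(m − 1)/(b − 4) = 2/11, i.e. (m − 1) = (3/11)·(b − 4).
Rewrite the budget in excess-of-subsistence terms: 4·(b − 4) + 22·(m − 1) = 148 − 4·4 − 22·1 = 110.
Substituting, 10·(b − 4) = 110, so b − 4 = 11 and b* = 15.
Then m − 1 = (3/11)·11 = 3, so m* = 4.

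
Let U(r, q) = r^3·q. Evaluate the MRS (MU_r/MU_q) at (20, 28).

MRS = 4.2

MU_r = 3·r^2·q and MU_q = r^3.
MRS = MU_r/MU_q = (3/1)·q/r.
At (20, 28): MRS = 4.2.
So at (20, 28) the consumer would give up 4.2 units of q for one more unit of r.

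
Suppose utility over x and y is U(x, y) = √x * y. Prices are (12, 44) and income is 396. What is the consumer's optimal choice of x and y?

MU_x = 0.5·x^(-0.5)·y and MU_y = √x.
MRS = MU_x/MU_y = (0.5)·y/x.
Tangency: set MRS = p_x/p_y = 12/44 = 3/11.
So (0.5)·y/x = 3/11, i.e. y = (6/11)·x.
Substitute into the budget 12·x + 44·y = 396: 36·x = 396, so x* = 11.
Then y* = (6/11)·11 = 6.

x* = 11, y* = 6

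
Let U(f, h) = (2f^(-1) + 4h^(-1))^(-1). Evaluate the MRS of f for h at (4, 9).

MRS = 81/32

For CES with ρ = -1, MRS = (2/4)·(h/f)^2.
At (4, 9): MRS = 81/32.
The indifference curve has slope −81/32 at this bundle.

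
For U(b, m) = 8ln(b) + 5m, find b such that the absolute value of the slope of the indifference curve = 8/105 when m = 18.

b = 21

MU_b = 8/b, MU_m = 5.
MRS = 8/b ÷ 5.
MRS depends only on b: 1.6/b = 8/105 ⇒ b = 1.6/(8/105) = 21.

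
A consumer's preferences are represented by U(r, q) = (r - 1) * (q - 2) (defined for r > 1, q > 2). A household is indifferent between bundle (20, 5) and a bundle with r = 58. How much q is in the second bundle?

q = 3

U(20, 5) = 57.
Set U(58, q) = 57 and solve.
With r = 58: (58 − 1) = 57, so (q − 2) = 57/57 = 1.
So q = 2 + 1 = 3.
Check: U(58, 3) = 57.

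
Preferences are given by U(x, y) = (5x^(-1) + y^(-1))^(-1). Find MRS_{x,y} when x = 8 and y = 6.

For CES with ρ = -1, MRS = (5/1)·(y/x)^2.
At (8, 6): MRS = 45/16.
That is, one extra unit of x is worth 45/16 units of y at the margin.

MRS = 45/16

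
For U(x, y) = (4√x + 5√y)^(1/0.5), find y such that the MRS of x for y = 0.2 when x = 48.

y = 3

For CES with ρ = 0.5, MRS = (4/5)·√(y/x).
Setting (4/5)·√(y/48) = 0.2 gives √(y/48) = 0.25, so y/48 = 1/16 and y = 3.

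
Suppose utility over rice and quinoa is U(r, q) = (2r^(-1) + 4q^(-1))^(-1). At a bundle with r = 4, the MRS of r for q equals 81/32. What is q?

For CES with ρ = -1, MRS = (2/4)·(q/r)^2.
Setting (2/4)·(q/4)^2 = 81/32 gives (q/4)^2 = 81/16, so q/4 = 2.25 and q = 9.

q = 9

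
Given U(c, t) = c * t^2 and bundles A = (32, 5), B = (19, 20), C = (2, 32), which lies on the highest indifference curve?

Evaluate utility at each bundle:
U(A) = 800.
U(B) = 7600.
U(C) = 2048.
Highest utility is B, so B ≻ C ≻ A.

Bundle B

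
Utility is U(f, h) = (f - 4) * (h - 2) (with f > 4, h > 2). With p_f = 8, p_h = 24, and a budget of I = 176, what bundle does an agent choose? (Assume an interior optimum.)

MU_f = (h−2), MU_h = (f−4).
MRS = (h−2)/(f−4).
Tangency: set MRS = p_f/p_h = 8/24 = 1/3.
So (h − 2)/(f − 4) = 1/3, i.e. (h − 2) = (1/3)·(f − 4).
Rewrite the budget in excess-of-subsistence terms: 8·(f − 4) + 24·(h − 2) = 176 − 8·4 − 24·2 = 96.
Substituting, 16·(f − 4) = 96, so f − 4 = 6 and f* = 10.
Then h − 2 = (1/3)·6 = 2, so h* = 4.

f* = 10, h* = 4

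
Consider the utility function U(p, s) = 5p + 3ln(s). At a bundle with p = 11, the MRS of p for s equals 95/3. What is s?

MU_p = 5, MU_s = 3/s.
MRS = 5 ÷ (3/s).
MRS depends only on s: (5/3)·s = 95/3 ⇒ s = (95/3)/(5/3) = 19.

s = 19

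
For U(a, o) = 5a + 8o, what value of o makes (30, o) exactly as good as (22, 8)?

U(22, 8) = 174.
Set U(30, o) = 174 and solve.
5·30 + 8o = 174 ⇒ 8o = 24 ⇒ o = 3.
Check: U(30, 3) = 174.

o = 3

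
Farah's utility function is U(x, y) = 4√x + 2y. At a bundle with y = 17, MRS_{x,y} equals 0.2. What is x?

x = 25

MU_x = 4/(2√x), MU_y = 2.
MRS = 4/(2√x) ÷ 2.
MRS depends only on x: 1/√x = 0.2 ⇒ √x = 1/0.2 = 5 ⇒ x = 25.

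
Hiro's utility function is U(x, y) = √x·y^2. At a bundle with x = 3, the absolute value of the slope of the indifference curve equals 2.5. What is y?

MU_x = 0.5·x^(-0.5)·y^2 and MU_y = 2·√x·y.
MRS = MU_x/MU_y = (0.25)·y/x.
Substitute x = 3: MRS = y/12. Setting y/12 = 2.5 gives y = 2.5·12 = 30.

y = 30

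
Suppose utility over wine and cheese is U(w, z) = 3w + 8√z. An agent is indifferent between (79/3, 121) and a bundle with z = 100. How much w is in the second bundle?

U(79/3, 121) = 167.
Set U(w, 100) = 167 and solve.
With z = 100: √100 = 10, so 3w = 167 − 8·10 = 87 and w = 29.
Check: U(29, 100) = 167.

w = 29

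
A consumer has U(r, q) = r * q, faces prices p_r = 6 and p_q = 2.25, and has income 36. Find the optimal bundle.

r* = 3, q* = 8

MU_r = q and MU_q = r.
MRS = MU_r/MU_q = q/r.
Tangency: set MRS = p_r/p_q = 6/2.25 = 8/3.
So q/r = 8/3, i.e. q = (8/3)·r.
Substitute into the budget 6·r + 2.25·q = 36: 12·r = 36, so r* = 3.
Then q* = (8/3)·3 = 8.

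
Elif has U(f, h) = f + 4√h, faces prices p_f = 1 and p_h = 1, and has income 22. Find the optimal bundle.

MU_f = 1, MU_h = 4/(2√h).
MRS = 1 ÷ (4/(2√h)).
Tangency: set MRS = p_f/p_h = 1/1 = 1.
MRS depends only on h: 0.5·√h = 1 ⇒ √h = 1/0.5 = 2 ⇒ h* = 4.
From the budget, 1·f = 22 − 1·4 = 18, so f* = 18.

f* = 18, h* = 4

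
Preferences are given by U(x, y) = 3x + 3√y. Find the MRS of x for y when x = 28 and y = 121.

MU_x = 3, MU_y = 3/(2√y).
MRS = 3 ÷ (3/(2√y)).
At (28, 121): MRS = 22.
That is, one extra unit of x is worth 22 units of y at the margin.

MRS = 22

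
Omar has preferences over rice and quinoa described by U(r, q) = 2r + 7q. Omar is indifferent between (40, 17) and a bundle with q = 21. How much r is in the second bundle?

r = 26

U(40, 17) = 199.
Set U(r, 21) = 199 and solve.
2r + 7·21 = 199 ⇒ 2r = 52 ⇒ r = 26.
Check: U(26, 21) = 199.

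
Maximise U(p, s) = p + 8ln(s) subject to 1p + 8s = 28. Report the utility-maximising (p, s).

p* = 20, s* = 1

MU_p = 1, MU_s = 8/s.
MRS = 1 ÷ (8/s).
Tangency: set MRS = p_p/p_s = 1/8 = 0.125.
MRS depends only on s: 0.125·s = 0.125 ⇒ s* = 0.125/0.125 = 1.
From the budget, 1·p = 28 − 8·1 = 20, so p* = 20.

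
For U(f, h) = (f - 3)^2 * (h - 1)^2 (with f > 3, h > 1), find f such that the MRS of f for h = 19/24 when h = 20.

f = 27

MU_f = 2·(f−3)·(h−1)^2, MU_h = 2·(f−3)^2·(h−1).
MRS = (h−1)/(f−3).
Substitute h = 20: MRS = 19/(f − 3). Setting this equal to 19/24 gives f − 3 = 19/(19/24) = 24, so f = 27.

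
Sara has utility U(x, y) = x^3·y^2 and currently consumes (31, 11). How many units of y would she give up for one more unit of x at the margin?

MRS = 33/62

MU_x = 3·x^2·y^2 and MU_y = 2·x^3·y.
MRS = MU_x/MU_y = (3/2)·y/x.
At (31, 11): MRS = 33/62.
That is, one extra unit of x is worth 33/62 units of y at the margin.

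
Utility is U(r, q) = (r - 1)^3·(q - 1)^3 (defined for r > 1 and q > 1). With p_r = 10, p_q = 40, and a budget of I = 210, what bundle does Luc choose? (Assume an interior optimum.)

MU_r = 3·(r−1)^2·(q−1)^3, MU_q = 3·(r−1)^3·(q−1)^2.
MRS = (q−1)/(r−1).
Tangency: set MRS = p_r/p_q = 10/40 = 0.25.
So (q − 1)/(r − 1) = 0.25, i.e. (q − 1) = 0.25·(r − 1).
Rewrite the budget in excess-of-subsistence terms: 10·(r − 1) + 40·(q − 1) = 210 − 10·1 − 40·1 = 160.
Substituting, 20·(r − 1) = 160, so r − 1 = 8 and r* = 9.
Then q − 1 = 0.25·8 = 2, so q* = 3.

r* = 9, q* = 3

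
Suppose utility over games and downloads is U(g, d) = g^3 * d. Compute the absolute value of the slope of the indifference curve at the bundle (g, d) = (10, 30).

MU_g = 3·g^2·d and MU_d = g^3.
MRS = MU_g/MU_d = (3/1)·d/g.
At (10, 30): MRS = 9.
That is, one extra unit of g is worth 9 units of d at the margin.

MRS = 9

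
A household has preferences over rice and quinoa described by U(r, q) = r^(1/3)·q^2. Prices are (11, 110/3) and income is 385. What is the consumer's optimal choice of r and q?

r* = 5, q* = 9

MU_r = 1/3·r^(-2/3)·q^2 and MU_q = 2·r^(1/3)·q.
MRS = MU_r/MU_q = (1/6)·q/r.
Tangency: set MRS = p_r/p_q = 11/(110/3) = 0.3.
So (1/6)·q/r = 0.3, i.e. q = 1.8·r.
Substitute into the budget 11·r + (110/3)·q = 385: 77·r = 385, so r* = 5.
Then q* = 1.8·5 = 9.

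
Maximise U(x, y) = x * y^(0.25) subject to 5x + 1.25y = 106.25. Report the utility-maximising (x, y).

x* = 17, y* = 17

MU_x = y^(0.25) and MU_y = 0.25·x·y^(-0.75).
MRS = MU_x/MU_y = (4)·y/x.
Tangency: set MRS = p_x/p_y = 5/1.25 = 4.
So (4)·y/x = 4, i.e. y = x.
Substitute into the budget 5·x + 1.25·y = 106.25: 6.25·x = 106.25, so x* = 17.
Then y* = 17.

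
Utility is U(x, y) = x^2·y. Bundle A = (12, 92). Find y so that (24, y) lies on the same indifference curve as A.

y = 23

U(12, 92) = 13248.
Set U(24, y) = 13248 and solve.
With x = 24: 24^2 = 576, so y = 13248/576 = 23.
Check: U(24, 23) = 13248.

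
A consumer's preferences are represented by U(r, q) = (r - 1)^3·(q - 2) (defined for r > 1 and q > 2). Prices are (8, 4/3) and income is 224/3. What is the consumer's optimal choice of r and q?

r* = 7, q* = 14

MU_r = 3·(r−1)^2·(q−2), MU_q = (r−1)^3.
MRS = (3/1)·(q−2)/(r−1).
Tangency: set MRS = p_r/p_q = 8/(4/3) = 6.
So (3/1)·(q − 2)/(r − 1) = 6, i.e. (q − 2) = 2·(r − 1).
Rewrite the budget in excess-of-subsistence terms: 8·(r − 1) + (4/3)·(q − 2) = 224/3 − 8·1 − (4/3)·2 = 64.
Substituting, (32/3)·(r − 1) = 64, so r − 1 = 6 and r* = 7.
Then q − 2 = 2·6 = 12, so q* = 14.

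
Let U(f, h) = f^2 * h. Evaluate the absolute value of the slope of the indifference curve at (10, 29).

MRS = 5.8

MU_f = 2·f·h and MU_h = f^2.
MRS = MU_f/MU_h = (2/1)·h/f.
At (10, 29): MRS = 5.8.
That is, one extra unit of f is worth 5.8 units of h at the margin.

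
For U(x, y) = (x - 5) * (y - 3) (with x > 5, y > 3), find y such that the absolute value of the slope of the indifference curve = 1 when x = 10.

MU_x = (y−3), MU_y = (x−5).
MRS = (y−3)/(x−5).
Substitute x = 10: MRS = (y − 3)/5. Setting this equal to 1 gives y − 3 = 1·5 = 5, so y = 8.

y = 8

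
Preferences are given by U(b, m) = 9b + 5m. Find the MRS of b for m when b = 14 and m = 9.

MU_b = 9, MU_m = 5, so MRS = 9/5 = 1.8 at every bundle.
At (14, 9): MRS = 1.8.
The indifference curve has slope −1.8 at this bundle.

MRS = 1.8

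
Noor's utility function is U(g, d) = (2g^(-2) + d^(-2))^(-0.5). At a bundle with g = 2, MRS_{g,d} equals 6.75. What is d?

For CES with ρ = -2, MRS = (2/1)·(d/g)^3.
Setting (2/1)·(d/2)^3 = 6.75 gives (d/2)^3 = 3.375, so d/2 = 1.5 and d = 3.

d = 3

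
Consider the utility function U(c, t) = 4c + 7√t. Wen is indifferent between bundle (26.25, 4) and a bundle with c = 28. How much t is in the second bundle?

t = 1

U(26.25, 4) = 119.
Set U(28, t) = 119 and solve.
With c = 28: 7√t = 119 − 4·28 = 7, so √t = 1 and t = 1.
Check: U(28, 1) = 119.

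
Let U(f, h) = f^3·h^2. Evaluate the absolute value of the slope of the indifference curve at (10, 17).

MU_f = 3·f^2·h^2 and MU_h = 2·f^3·h.
MRS = MU_f/MU_h = (3/2)·h/f.
At (10, 17): MRS = 2.55.
The indifference curve has slope −2.55 at this bundle.

MRS = 2.55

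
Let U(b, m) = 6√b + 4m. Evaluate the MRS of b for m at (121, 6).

MRS = 3/44

MU_b = 6/(2√b), MU_m = 4.
MRS = 6/(2√b) ÷ 4.
At (121, 6): MRS = 3/44.
That is, one extra unit of b is worth 3/44 units of m at the margin.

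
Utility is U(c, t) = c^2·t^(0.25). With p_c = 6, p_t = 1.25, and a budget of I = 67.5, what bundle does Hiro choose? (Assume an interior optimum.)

c* = 10, t* = 6

MU_c = 2·c·t^(0.25) and MU_t = 0.25·c^2·t^(-0.75).
MRS = MU_c/MU_t = (8)·t/c.
Tangency: set MRS = p_c/p_t = 6/1.25 = 4.8.
So (8)·t/c = 4.8, i.e. t = 0.6·c.
Substitute into the budget 6·c + 1.25·t = 67.5: 6.75·c = 67.5, so c* = 10.
Then t* = 0.6·10 = 6.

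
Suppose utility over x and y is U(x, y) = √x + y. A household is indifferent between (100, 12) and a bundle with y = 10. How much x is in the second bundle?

U(100, 12) = 22.
Set U(x, 10) = 22 and solve.
With y = 10: √x = 22 − 10 = 12, so √x = 12 and x = 144.
Check: U(144, 10) = 22.

x = 144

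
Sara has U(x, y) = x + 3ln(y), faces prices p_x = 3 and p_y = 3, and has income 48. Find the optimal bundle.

MU_x = 1, MU_y = 3/y.
MRS = 1 ÷ (3/y).
Tangency: set MRS = p_x/p_y = 3/3 = 1.
MRS depends only on y: (1/3)·y = 1 ⇒ y* = 1/(1/3) = 3.
From the budget, 3·x = 48 − 3·3 = 39, so x* = 13.

x* = 13, y* = 3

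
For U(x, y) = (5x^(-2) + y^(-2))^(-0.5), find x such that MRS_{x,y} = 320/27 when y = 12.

For CES with ρ = -2, MRS = (5/1)·(y/x)^3.
Setting (5/1)·(12/x)^3 = 320/27 gives (12/x)^3 = 64/27, so 12/x = 4/3 and x = 9.

x = 9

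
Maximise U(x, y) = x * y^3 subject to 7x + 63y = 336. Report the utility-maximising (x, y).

x* = 12, y* = 4

MU_x = y^3 and MU_y = 3·x·y^2.
MRS = MU_x/MU_y = (1/3)·y/x.
Tangency: set MRS = p_x/p_y = 7/63 = 1/9.
So (1/3)·y/x = 1/9, i.e. y = (1/3)·x.
Substitute into the budget 7·x + 63·y = 336: 28·x = 336, so x* = 12.
Then y* = (1/3)·12 = 4.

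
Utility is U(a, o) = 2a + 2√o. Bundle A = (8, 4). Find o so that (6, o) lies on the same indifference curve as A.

U(8, 4) = 20.
Set U(6, o) = 20 and solve.
With a = 6: 2√o = 20 − 2·6 = 8, so √o = 4 and o = 16.
Check: U(6, 16) = 20.

o = 16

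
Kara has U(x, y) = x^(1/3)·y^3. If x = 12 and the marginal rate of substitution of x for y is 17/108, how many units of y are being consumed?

y = 17

MU_x = 1/3·x^(-2/3)·y^3 and MU_y = 3·x^(1/3)·y^2.
MRS = MU_x/MU_y = (1/9)·y/x.
Substitute x = 12: MRS = y/108. Setting y/108 = 17/108 gives y = (17/108)·108 = 17.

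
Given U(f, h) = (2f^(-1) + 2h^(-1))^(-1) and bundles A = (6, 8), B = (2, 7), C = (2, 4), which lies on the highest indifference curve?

Bundle A

Evaluate utility at each bundle:
U(A) = 1.714.
U(B) = 0.778.
U(C) = 0.667.
Highest utility is A, so A ≻ B ≻ C.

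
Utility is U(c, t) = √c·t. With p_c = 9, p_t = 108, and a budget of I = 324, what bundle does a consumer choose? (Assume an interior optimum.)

MU_c = 0.5·c^(-0.5)·t and MU_t = √c.
MRS = MU_c/MU_t = (0.5)·t/c.
Tangency: set MRS = p_c/p_t = 9/108 = 1/12.
So (0.5)·t/c = 1/12, i.e. t = (1/6)·c.
Substitute into the budget 9·c + 108·t = 324: 27·c = 324, so c* = 12.
Then t* = (1/6)·12 = 2.

c* = 12, t* = 2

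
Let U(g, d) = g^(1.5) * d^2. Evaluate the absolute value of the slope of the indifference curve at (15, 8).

MRS = 0.4

MU_g = 1.5·√g·d^2 and MU_d = 2·g^(1.5)·d.
MRS = MU_g/MU_d = (0.75)·d/g.
At (15, 8): MRS = 0.4.
So at (15, 8) the consumer would give up 0.4 units of d for one more unit of g.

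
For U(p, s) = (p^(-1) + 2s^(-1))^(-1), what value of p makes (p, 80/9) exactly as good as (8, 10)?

U depends on (p, s) only through S = p^(-1) + 2s^(-1), so equal utility means equal S. At (8, 10): S = 13/40.
With s = 80/9: 2·(80/9)^(-1) = 9/40, so p^(-1) = 13/40 − 9/40 = 0.1.
Hence p = 1/0.1 = 10.
Check: U(10, 80/9) = 3.0769.

p = 10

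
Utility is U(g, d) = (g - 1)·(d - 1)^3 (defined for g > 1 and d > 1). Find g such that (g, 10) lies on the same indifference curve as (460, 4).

g = 18

U(460, 4) = 12393.
Set U(g, 10) = 12393 and solve.
With d = 10: (10 − 1)^3 = 729, so (g − 1) = 12393/729 = 17.
So g = 1 + 17 = 18.
Check: U(18, 10) = 12393.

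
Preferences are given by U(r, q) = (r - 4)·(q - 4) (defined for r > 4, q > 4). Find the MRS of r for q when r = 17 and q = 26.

MU_r = (q−4), MU_q = (r−4).
MRS = (q−4)/(r−4).
At (17, 26): MRS = 22/13.
That is, one extra unit of r is worth 22/13 units of q at the margin.

MRS = 22/13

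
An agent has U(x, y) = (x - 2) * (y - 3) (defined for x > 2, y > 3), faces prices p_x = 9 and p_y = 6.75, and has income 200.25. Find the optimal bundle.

MU_x = (y−3), MU_y = (x−2).
MRS = (y−3)/(x−2).
Tangency: set MRS = p_x/p_y = 9/6.75 = 4/3.
So (y − 3)/(x − 2) = 4/3, i.e. (y − 3) = (4/3)·(x − 2).
Rewrite the budget in excess-of-subsistence terms: 9·(x − 2) + 6.75·(y − 3) = 200.25 − 9·2 − 6.75·3 = 162.
Substituting, 18·(x − 2) = 162, so x − 2 = 9 and x* = 11.
Then y − 3 = (4/3)·9 = 12, so y* = 15.

x* = 11, y* = 15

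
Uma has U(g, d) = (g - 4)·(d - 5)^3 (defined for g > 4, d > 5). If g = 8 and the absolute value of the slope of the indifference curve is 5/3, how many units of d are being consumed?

d = 25

MU_g = (d−5)^3, MU_d = 3·(g−4)·(d−5)^2.
MRS = (1/3)·(d−5)/(g−4).
Substitute g = 8: MRS = (d − 5)/12. Setting this equal to 5/3 gives d − 5 = (5/3)·12 = 20, so d = 25.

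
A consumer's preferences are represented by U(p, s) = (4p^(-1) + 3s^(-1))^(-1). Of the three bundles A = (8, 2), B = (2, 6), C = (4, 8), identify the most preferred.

Bundle C

Evaluate utility at each bundle:
U(A) = 0.500.
U(B) = 0.400.
U(C) = 0.727.
Highest utility is C, so C ≻ A ≻ B.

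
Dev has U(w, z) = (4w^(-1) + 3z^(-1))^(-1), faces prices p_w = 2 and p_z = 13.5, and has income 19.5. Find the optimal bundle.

For CES with ρ = -1, MRS = (4/3)·(z/w)^2.
Tangency: set MRS = p_w/p_z = 2/13.5 = 4/27.
So (z/w)^2 = 1/9; taking the square root, z/w = 1/3, i.e. z = (1/3)·w.
Substitute into the budget 2·w + 13.5·z = 19.5: 6.5·w = 19.5, so w* = 3 and z* = (1/3)·3 = 1.

w* = 3, z* = 1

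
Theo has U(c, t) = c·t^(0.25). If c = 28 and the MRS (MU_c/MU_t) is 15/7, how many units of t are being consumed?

t = 15

MU_c = t^(0.25) and MU_t = 0.25·c·t^(-0.75).
MRS = MU_c/MU_t = (4)·t/c.
Substitute c = 28: MRS = t/7. Setting t/7 = 15/7 gives t = (15/7)·7 = 15.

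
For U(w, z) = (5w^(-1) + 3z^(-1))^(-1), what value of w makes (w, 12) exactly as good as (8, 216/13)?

w = 9

U depends on (w, z) only through S = 5w^(-1) + 3z^(-1), so equal utility means equal S. At (8, 216/13): S = 29/36.
With z = 12: 3·12^(-1) = 0.25, so 5w^(-1) = 29/36 − 0.25 = 5/9, i.e. w^(-1) = 1/9.
Hence w = 1/(1/9) = 9.
Check: U(9, 12) = 1.2414.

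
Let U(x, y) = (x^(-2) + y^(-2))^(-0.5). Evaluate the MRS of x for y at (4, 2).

MRS = 0.125

For CES with ρ = -2, MRS = (y/x)^3.
At (4, 2): MRS = 0.125.
That is, one extra unit of x is worth 0.125 units of y at the margin.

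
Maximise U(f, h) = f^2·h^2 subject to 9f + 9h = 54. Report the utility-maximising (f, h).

MU_f = 2·f·h^2 and MU_h = 2·f^2·h.
MRS = MU_f/MU_h = h/f.
Tangency: set MRS = p_f/p_h = 9/9 = 1.
So h/f = 1, i.e. h = f.
Substitute into the budget 9·f + 9·h = 54: 18·f = 54, so f* = 3.
Then h* = 3.

f* = 3, h* = 3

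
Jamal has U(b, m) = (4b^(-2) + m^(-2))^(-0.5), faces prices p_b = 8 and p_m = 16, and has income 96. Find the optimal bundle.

b* = 6, m* = 3

For CES with ρ = -2, MRS = (4/1)·(m/b)^3.
Tangency: set MRS = p_b/p_m = 8/16 = 0.5.
So (m/b)^3 = 0.125; taking the cube root, m/b = 0.5, i.e. m = 0.5·b.
Substitute into the budget 8·b + 16·m = 96: 16·b = 96, so b* = 6 and m* = 0.5·6 = 3.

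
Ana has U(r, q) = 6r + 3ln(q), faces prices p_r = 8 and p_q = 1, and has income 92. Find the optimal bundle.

r* = 11, q* = 4

MU_r = 6, MU_q = 3/q.
MRS = 6 ÷ (3/q).
Tangency: set MRS = p_r/p_q = 8/1 = 8.
MRS depends only on q: 2·q = 8 ⇒ q* = 8/2 = 4.
From the budget, 8·r = 92 − 1·4 = 88, so r* = 11.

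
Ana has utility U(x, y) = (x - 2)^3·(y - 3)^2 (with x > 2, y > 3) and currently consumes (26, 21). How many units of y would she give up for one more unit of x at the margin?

MRS = 1.125

MU_x = 3·(x−2)^2·(y−3)^2, MU_y = 2·(x−2)^3·(y−3).
MRS = (3/2)·(y−3)/(x−2).
At (26, 21): MRS = 1.125.
That is, one extra unit of x is worth 1.125 units of y at the margin.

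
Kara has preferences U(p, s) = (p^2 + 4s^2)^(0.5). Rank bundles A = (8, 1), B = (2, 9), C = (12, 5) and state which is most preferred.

Bundle B

Evaluate utility at each bundle:
U(A) = 8.246.
U(B) = 18.111.
U(C) = 15.620.
Highest utility is B, so B ≻ C ≻ A.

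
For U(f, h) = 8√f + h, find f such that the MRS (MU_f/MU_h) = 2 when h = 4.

MU_f = 8/(2√f), MU_h = 1.
MRS = 8/(2√f) ÷ 1.
MRS depends only on f: 4/√f = 2 ⇒ √f = 4/2 = 2 ⇒ f = 4.

f = 4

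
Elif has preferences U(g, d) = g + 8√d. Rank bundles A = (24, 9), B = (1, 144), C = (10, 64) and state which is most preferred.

Bundle B

Evaluate utility at each bundle:
U(A) = 48.000.
U(B) = 97.000.
U(C) = 74.000.
Highest utility is B, so B ≻ C ≻ A.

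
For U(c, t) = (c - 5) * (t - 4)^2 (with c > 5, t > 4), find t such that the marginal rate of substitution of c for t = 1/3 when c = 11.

t = 8

MU_c = (t−4)^2, MU_t = 2·(c−5)·(t−4).
MRS = (1/2)·(t−4)/(c−5).
Substitute c = 11: MRS = (t − 4)/12. Setting this equal to 1/3 gives t − 4 = (1/3)·12 = 4, so t = 8.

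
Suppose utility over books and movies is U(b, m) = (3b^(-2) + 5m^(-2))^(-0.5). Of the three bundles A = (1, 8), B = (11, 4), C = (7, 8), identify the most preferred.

Bundle C

Evaluate utility at each bundle:
U(A) = 0.570.
U(B) = 1.722.
U(C) = 2.679.
Highest utility is C, so C ≻ B ≻ A.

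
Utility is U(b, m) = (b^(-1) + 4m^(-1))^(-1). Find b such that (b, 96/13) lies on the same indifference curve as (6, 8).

b = 8

U depends on (b, m) only through S = b^(-1) + 4m^(-1), so equal utility means equal S. At (6, 8): S = 2/3.
With m = 96/13: 4·(96/13)^(-1) = 13/24, so b^(-1) = 2/3 − 13/24 = 0.125.
Hence b = 1/0.125 = 8.
Check: U(8, 96/13) = 1.5.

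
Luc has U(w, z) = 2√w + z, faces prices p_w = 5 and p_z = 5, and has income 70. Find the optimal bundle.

w* = 1, z* = 13

MU_w = 2/(2√w), MU_z = 1.
MRS = 2/(2√w) ÷ 1.
Tangency: set MRS = p_w/p_z = 5/5 = 1.
MRS depends only on w: 1/√w = 1 ⇒ √w = 1/1 = 1 ⇒ w* = 1.
From the budget, 5·z = 70 − 5·1 = 65, so z* = 13.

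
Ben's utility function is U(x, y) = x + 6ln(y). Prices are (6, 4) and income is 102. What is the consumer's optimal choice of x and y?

MU_x = 1, MU_y = 6/y.
MRS = 1 ÷ (6/y).
Tangency: set MRS = p_x/p_y = 6/4 = 1.5.
MRS depends only on y: (1/6)·y = 1.5 ⇒ y* = 1.5/(1/6) = 9.
From the budget, 6·x = 102 − 4·9 = 66, so x* = 11.

x* = 11, y* = 9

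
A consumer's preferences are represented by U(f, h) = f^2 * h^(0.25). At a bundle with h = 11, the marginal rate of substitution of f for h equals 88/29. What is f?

f = 29

MU_f = 2·f·h^(0.25) and MU_h = 0.25·f^2·h^(-0.75).
MRS = MU_f/MU_h = (8)·h/f.
Substitute h = 11: MRS = 88/f. Setting 88/f = 88/29 gives f = 88/(88/29) = 29.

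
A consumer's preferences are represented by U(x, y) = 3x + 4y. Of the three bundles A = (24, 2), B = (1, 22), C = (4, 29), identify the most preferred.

Evaluate utility at each bundle:
U(A) = 80.
U(B) = 91.
U(C) = 128.
Highest utility is C, so C ≻ B ≻ A.

Bundle C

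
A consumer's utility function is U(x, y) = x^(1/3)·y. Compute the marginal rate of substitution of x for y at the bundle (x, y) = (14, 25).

MRS = 25/42

MU_x = 1/3·x^(-2/3)·y and MU_y = x^(1/3).
MRS = MU_x/MU_y = (1/3)·y/x.
At (14, 25): MRS = 25/42.
That is, one extra unit of x is worth 25/42 units of y at the margin.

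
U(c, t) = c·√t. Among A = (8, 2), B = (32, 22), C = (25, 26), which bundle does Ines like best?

Evaluate utility at each bundle:
U(A) = 11.314.
U(B) = 150.093.
U(C) = 127.475.
Highest utility is B, so B ≻ C ≻ A.

Bundle B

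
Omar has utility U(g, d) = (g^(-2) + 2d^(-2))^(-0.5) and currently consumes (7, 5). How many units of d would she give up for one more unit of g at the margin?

MRS = 125/686

For CES with ρ = -2, MRS = (1/2)·(d/g)^3.
At (7, 5): MRS = 125/686.
So at (7, 5) the consumer would give up 125/686 units of d for one more unit of g.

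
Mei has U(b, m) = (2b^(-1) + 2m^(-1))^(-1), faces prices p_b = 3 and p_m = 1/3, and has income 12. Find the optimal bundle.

b* = 3, m* = 9

For CES with ρ = -1, MRS = (m/b)^2.
Tangency: set MRS = p_b/p_m = 3/(1/3) = 9.
So (m/b)^2 = 9; taking the square root, m/b = 3, i.e. m = 3·b.
Substitute into the budget 3·b + (1/3)·m = 12: 4·b = 12, so b* = 3 and m* = 3·3 = 9.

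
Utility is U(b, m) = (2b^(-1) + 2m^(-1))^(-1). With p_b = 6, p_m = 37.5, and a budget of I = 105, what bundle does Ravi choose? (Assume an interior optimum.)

For CES with ρ = -1, MRS = (m/b)^2.
Tangency: set MRS = p_b/p_m = 6/37.5 = 4/25.
So (m/b)^2 = 4/25; taking the square root, m/b = 0.4, i.e. m = 0.4·b.
Substitute into the budget 6·b + 37.5·m = 105: 21·b = 105, so b* = 5 and m* = 0.4·5 = 2.

b* = 5, m* = 2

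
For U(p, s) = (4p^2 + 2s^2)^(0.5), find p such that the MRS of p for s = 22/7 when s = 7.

For CES with ρ = 2, MRS = (4/2)·(s/p)^(-1).
Setting (4/2)·(7/p)^(-1) = 22/7 gives (7/p)^(-1) = 11/7, so 7/p = 7/11 and p = 11.

p = 11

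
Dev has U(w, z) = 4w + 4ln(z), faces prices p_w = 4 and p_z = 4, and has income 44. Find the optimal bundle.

w* = 10, z* = 1

MU_w = 4, MU_z = 4/z.
MRS = 4 ÷ (4/z).
Tangency: set MRS = p_w/p_z = 4/4 = 1.
MRS depends only on z: z = 1 ⇒ z* = 1.
From the budget, 4·w = 44 − 4·1 = 40, so w* = 10.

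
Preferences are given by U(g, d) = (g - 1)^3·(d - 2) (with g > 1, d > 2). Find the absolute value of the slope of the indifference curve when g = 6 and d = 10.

MU_g = 3·(g−1)^2·(d−2), MU_d = (g−1)^3.
MRS = (3/1)·(d−2)/(g−1).
At (6, 10): MRS = 4.8.
So at (6, 10) the consumer would give up 4.8 units of d for one more unit of g.

MRS = 4.8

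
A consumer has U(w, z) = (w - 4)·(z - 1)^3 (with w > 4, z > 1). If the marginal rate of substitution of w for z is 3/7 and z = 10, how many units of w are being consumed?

w = 11

MU_w = (z−1)^3, MU_z = 3·(w−4)·(z−1)^2.
MRS = (1/3)·(z−1)/(w−4).
Substitute z = 10: MRS = 3/(w − 4). Setting this equal to 3/7 gives w − 4 = 3/(3/7) = 7, so w = 11.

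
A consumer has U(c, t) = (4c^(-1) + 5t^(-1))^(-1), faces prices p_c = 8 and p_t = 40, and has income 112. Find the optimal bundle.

c* = 4, t* = 2

For CES with ρ = -1, MRS = (4/5)·(t/c)^2.
Tangency: set MRS = p_c/p_t = 8/40 = 0.2.
So (t/c)^2 = 0.25; taking the square root, t/c = 0.5, i.e. t = 0.5·c.
Substitute into the budget 8·c + 40·t = 112: 28·c = 112, so c* = 4 and t* = 0.5·4 = 2.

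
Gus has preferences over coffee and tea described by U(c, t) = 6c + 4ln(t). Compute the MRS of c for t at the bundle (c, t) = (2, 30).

MU_c = 6, MU_t = 4/t.
MRS = 6 ÷ (4/t).
At (2, 30): MRS = 45.
That is, one extra unit of c is worth 45 units of t at the margin.

MRS = 45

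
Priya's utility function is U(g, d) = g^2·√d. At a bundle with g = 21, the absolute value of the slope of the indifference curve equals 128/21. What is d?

d = 32

MU_g = 2·g·√d and MU_d = 0.5·g^2·d^(-0.5).
MRS = MU_g/MU_d = (4)·d/g.
Substitute g = 21: MRS = d/5.25. Setting d/5.25 = 128/21 gives d = (128/21)·5.25 = 32.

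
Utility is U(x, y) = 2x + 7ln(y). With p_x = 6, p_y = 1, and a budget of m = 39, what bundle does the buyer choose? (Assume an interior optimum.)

MU_x = 2, MU_y = 7/y.
MRS = 2 ÷ (7/y).
Tangency: set MRS = p_x/p_y = 6/1 = 6.
MRS depends only on y: (2/7)·y = 6 ⇒ y* = 6/(2/7) = 21.
From the budget, 6·x = 39 − 1·21 = 18, so x* = 3.

x* = 3, y* = 21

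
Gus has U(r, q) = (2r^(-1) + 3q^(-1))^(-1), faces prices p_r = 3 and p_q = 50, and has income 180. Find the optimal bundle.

For CES with ρ = -1, MRS = (2/3)·(q/r)^2.
Tangency: set MRS = p_r/p_q = 3/50.
So (q/r)^2 = 9/100; taking the square root, q/r = 0.3, i.e. q = 0.3·r.
Substitute into the budget 3·r + 50·q = 180: 18·r = 180, so r* = 10 and q* = 0.3·10 = 3.

r* = 10, q* = 3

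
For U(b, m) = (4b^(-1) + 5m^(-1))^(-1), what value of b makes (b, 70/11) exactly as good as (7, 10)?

b = 14

U depends on (b, m) only through S = 4b^(-1) + 5m^(-1), so equal utility means equal S. At (7, 10): S = 15/14.
With m = 70/11: 5·(70/11)^(-1) = 11/14, so 4b^(-1) = 15/14 − 11/14 = 2/7, i.e. b^(-1) = 1/14.
Hence b = 1/(1/14) = 14.
Check: U(14, 70/11) = 0.9333.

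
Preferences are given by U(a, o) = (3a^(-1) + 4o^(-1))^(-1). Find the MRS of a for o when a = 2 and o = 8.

MRS = 12

For CES with ρ = -1, MRS = (3/4)·(o/a)^2.
At (2, 8): MRS = 12.
So at (2, 8) the consumer would give up 12 units of o for one more unit of a.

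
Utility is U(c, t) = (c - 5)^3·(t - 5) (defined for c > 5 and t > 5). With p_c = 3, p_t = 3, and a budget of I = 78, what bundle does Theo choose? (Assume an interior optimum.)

c* = 17, t* = 9

MU_c = 3·(c−5)^2·(t−5), MU_t = (c−5)^3.
MRS = (3/1)·(t−5)/(c−5).
Tangency: set MRS = p_c/p_t = 3/3 = 1.
So (3/1)·(t − 5)/(c − 5) = 1, i.e. (t − 5) = (1/3)·(c − 5).
Rewrite the budget in excess-of-subsistence terms: 3·(c − 5) + 3·(t − 5) = 78 − 3·5 − 3·5 = 48.
Substituting, 4·(c − 5) = 48, so c − 5 = 12 and c* = 17.
Then t − 5 = (1/3)·12 = 4, so t* = 9.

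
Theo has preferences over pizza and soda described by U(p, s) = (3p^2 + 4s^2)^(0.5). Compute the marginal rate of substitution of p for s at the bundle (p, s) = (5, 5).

MRS = 0.75

For CES with ρ = 2, MRS = (3/4)·(s/p)^(-1).
At (5, 5): MRS = 0.75.
The indifference curve has slope −0.75 at this bundle.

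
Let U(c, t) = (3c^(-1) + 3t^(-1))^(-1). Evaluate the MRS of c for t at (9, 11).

MRS = 121/81

For CES with ρ = -1, MRS = (t/c)^2.
At (9, 11): MRS = 121/81.
That is, one extra unit of c is worth 121/81 units of t at the margin.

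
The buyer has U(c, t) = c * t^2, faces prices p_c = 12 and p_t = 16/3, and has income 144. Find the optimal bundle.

MU_c = t^2 and MU_t = 2·c·t.
MRS = MU_c/MU_t = (1/2)·t/c.
Tangency: set MRS = p_c/p_t = 12/(16/3) = 2.25.
So (1/2)·t/c = 2.25, i.e. t = 4.5·c.
Substitute into the budget 12·c + (16/3)·t = 144: 36·c = 144, so c* = 4.
Then t* = 4.5·4 = 18.

c* = 4, t* = 18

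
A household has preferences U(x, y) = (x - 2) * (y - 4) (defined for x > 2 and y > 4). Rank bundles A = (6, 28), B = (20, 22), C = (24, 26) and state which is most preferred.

Evaluate utility at each bundle:
U(A) = 96.
U(B) = 324.
U(C) = 484.
Highest utility is C, so C ≻ B ≻ A.

Bundle C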